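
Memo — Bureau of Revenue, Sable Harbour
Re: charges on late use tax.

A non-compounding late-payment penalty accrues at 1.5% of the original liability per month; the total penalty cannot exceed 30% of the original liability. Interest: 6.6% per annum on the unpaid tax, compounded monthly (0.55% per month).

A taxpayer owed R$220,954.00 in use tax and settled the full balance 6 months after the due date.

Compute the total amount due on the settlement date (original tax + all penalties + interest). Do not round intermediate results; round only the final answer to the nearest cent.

R$248,232.34

Penalty: 6 × 1.5% × R$220,954.00 = R$19,885.86 (below the 30% cap of R$66,286.20)
Interest: R$220,954.00 × ((1 + 0.0055)^6 − 1) = R$220,954.00 × 0.0334571… = R$7,392.4781…
Total = R$220,954.00 + R$19,885.8600 + R$7,392.4781… = R$248,232.34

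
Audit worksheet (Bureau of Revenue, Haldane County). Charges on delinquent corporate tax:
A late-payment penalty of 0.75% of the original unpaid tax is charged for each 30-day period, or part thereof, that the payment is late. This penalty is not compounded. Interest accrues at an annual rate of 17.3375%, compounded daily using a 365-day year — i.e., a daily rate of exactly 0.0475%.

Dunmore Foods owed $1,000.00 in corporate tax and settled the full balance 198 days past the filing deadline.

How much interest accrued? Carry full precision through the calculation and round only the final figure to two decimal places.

$98.59

Interest: $1,000.00 × ((1 + 0.000475)^198 − 1) = $1,000.00 × 0.09859014… = $98.5901…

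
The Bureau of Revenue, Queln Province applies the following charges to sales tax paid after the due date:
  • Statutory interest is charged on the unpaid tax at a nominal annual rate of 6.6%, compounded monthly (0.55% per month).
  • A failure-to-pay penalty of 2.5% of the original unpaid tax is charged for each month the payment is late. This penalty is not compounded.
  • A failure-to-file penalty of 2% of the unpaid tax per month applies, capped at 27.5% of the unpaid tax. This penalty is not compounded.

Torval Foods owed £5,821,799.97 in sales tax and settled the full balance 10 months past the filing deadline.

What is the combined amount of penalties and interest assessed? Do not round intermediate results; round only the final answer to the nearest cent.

£2,948,051.27

Failure-to-file: 10 × 2% × £5,821,799.97 = £1,164,359.99… (under the 27.5% cap)
Failure-to-pay penalty = 2.5% × £5,821,799.97 × 10 mo = £1,455,449.99…
Interest: £5,821,799.97 × ((1 + 0.0055)^10 − 1) = £5,821,799.97 × 0.0563814… = £328,241.2819…
Penalties + interest = £2,619,809.9865 + £328,241.2819… = £2,948,051.27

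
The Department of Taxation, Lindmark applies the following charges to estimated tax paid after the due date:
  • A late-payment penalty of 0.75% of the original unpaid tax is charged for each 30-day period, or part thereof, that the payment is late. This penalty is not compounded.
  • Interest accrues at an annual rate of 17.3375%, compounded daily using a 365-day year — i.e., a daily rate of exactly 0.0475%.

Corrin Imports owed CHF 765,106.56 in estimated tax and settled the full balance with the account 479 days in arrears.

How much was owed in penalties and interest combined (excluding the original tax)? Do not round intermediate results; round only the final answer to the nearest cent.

Penalty periods: ⌈479/30⌉ = 16; penalty = 16 × 0.75% × CHF 765,106.56 = CHF 91,812.79…
Interest: CHF 765,106.56 × ((1 + 0.000475)^479 − 1) = CHF 765,106.56 × 0.25542101… = CHF 195,424.2879…
Penalties + interest = CHF 91,812.7872 + CHF 195,424.2879… = CHF 287,237.08

CHF 287,237.08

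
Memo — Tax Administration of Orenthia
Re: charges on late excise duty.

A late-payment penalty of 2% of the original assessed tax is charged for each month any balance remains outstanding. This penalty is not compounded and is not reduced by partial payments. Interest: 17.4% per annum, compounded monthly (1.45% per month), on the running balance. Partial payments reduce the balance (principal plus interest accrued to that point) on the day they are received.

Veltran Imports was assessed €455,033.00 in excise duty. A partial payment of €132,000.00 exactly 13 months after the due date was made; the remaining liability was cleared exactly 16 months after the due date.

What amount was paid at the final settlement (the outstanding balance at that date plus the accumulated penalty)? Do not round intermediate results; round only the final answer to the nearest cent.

€580,680.80

Balance at month 13: €455,033.0000 × (1 + 0.0145)^13 = €548,680.5453…
After €132,000.00 payment: €548,680.5453… − €132,000.00 = €416,680.5453…
Balance at month 16: €416,680.5453… × (1 + 0.0145)^3 = €435,070.2406…
Penalty: 16 × 2% × €455,033.00 = €145,610.56
Final settlement = outstanding balance + penalty = €435,070.2406… + €145,610.56 = €580,680.80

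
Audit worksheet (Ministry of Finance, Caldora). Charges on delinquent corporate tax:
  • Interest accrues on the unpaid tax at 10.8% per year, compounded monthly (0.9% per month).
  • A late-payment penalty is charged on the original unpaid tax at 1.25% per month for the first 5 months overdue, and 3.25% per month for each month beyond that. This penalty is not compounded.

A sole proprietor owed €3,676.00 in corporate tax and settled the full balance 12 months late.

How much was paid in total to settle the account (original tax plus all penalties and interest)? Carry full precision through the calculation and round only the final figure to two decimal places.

Penalty, months 1–5: 5 × 1.25% × €3,676.00 = €229.75
Penalty, months 6–12: 7 × 3.25% × €3,676.00 = €836.29
Interest: €3,676.00 × ((1 + 0.009)^12 − 1) = €3,676.00 × 0.1135097… = €417.2616…
Total = €3,676.00 + €1,066.0400 + €417.2616… = €5,159.30

€5,159.30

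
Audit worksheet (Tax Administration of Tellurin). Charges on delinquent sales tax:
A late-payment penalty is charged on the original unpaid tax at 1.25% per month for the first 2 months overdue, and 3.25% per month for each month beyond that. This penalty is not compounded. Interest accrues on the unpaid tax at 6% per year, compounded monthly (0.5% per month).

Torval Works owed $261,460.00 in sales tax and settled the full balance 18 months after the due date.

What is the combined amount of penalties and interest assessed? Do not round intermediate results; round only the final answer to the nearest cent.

$167,054.36

Penalty, months 1–2: 2 × 1.25% × $261,460.00 = $6,536.50
Penalty, months 3–18: 16 × 3.25% × $261,460.00 = $135,959.20
Interest: $261,460.00 × ((1 + 0.005)^18 − 1) = $261,460.00 × 0.0939289… = $24,558.6605…
Penalties + interest = $142,495.7000 + $24,558.6605… = $167,054.36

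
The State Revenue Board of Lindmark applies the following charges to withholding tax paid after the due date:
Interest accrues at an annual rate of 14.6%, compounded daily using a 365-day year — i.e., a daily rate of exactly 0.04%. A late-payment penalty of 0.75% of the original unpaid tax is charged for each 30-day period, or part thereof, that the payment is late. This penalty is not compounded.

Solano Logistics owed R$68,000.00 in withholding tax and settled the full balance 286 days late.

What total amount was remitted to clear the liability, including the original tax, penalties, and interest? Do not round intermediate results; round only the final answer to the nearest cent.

R$81,339.89

Penalty periods: ⌈286/30⌉ = 10; penalty = 10 × 0.75% × R$68,000.00 = R$5,100.00
Interest: R$68,000.00 × ((1 + 0.0004)^286 − 1) = R$68,000.00 × 0.12117487… = R$8,239.8911…
Total = R$68,000.00 + R$5,100.0000 + R$8,239.8911… = R$81,339.89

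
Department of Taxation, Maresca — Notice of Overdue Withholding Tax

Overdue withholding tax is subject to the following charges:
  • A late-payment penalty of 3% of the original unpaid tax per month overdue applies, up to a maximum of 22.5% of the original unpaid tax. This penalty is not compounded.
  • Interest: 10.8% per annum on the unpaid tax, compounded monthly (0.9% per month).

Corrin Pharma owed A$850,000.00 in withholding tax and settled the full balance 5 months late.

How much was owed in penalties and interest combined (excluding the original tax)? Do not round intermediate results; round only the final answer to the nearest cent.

A$166,444.72

Penalty: 5 × 3% × A$850,000.00 = A$127,500.00 (below the 22.5% cap of A$191,250.00)
Interest: A$850,000.00 × ((1 + 0.009)^5 − 1) = A$850,000.00 × 0.0458173… = A$38,944.7244…
Penalties + interest = A$127,500.0000 + A$38,944.7244… = A$166,444.72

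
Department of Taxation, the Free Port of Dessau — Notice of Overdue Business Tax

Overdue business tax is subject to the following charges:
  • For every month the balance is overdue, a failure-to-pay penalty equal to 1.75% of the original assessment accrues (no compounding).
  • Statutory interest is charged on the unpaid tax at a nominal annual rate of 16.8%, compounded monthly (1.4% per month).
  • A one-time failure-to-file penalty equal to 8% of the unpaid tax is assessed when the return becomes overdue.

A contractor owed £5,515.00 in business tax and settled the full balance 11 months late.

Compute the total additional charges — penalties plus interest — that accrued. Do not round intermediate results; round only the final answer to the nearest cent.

£2,414.17

Failure-to-file penalty: 8% × £5,515.00 = £441.20
Failure-to-pay penalty = 1.75% × £5,515.00 × 11 mo = £1,061.64…
Interest: £5,515.00 × ((1 + 0.014)^11 − 1) = £5,515.00 × 0.1652457… = £911.3300…
Penalties + interest = £1,502.8375 + £911.3300… = £2,414.17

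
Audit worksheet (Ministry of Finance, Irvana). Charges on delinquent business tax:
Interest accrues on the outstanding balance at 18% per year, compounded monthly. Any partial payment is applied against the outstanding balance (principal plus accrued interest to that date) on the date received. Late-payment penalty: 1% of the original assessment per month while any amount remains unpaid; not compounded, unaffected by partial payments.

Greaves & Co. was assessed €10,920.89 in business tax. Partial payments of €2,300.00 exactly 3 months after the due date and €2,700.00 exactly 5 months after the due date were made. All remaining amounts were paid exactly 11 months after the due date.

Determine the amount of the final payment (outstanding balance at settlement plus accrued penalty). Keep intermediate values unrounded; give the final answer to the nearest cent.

Monthly rate = 18% ÷ 12 = 1.5%
Balance at month 3: €10,920.8900 × (1 + 0.015)^3 = €11,419.7385…
After €2,300.00 payment: €11,419.7385… − €2,300.00 = €9,119.7385…
Balance at month 5: €9,119.7385… × (1 + 0.015)^2 = €9,395.3826…
After €2,700.00 payment: €9,395.3826… − €2,700.00 = €6,695.3826…
Balance at month 11: €6,695.3826… × (1 + 0.015)^6 = €7,321.0210…
Penalty: 11 × 1% × €10,920.89 = €1,201.30…
Final settlement = outstanding balance + penalty = €7,321.0210… + €1,201.30… = €8,522.32

€8,522.32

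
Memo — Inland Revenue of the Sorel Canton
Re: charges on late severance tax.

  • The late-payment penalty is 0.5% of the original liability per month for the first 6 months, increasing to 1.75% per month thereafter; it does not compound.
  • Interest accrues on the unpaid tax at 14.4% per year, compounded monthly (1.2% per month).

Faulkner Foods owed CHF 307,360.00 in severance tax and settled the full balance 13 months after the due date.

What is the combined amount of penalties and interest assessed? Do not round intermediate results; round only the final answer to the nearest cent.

Penalty, months 1–6: 6 × 0.5% × CHF 307,360.00 = CHF 9,220.80
Penalty, months 7–13: 7 × 1.75% × CHF 307,360.00 = CHF 37,651.60
Interest: CHF 307,360.00 × ((1 + 0.012)^13 − 1) = CHF 307,360.00 × 0.1677414… = CHF 51,556.9843…
Penalties + interest = CHF 46,872.4000 + CHF 51,556.9843… = CHF 98,429.38

CHF 98,429.38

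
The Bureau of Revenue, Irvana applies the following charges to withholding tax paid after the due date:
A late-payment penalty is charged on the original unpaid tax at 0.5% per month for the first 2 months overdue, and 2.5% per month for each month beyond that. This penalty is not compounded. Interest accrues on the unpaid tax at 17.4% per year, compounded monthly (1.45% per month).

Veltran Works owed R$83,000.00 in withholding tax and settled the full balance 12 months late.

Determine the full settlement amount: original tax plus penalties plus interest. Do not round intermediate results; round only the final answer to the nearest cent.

Penalty, months 1–2: 2 × 0.5% × R$83,000.00 = R$830.00
Penalty, months 3–12: 10 × 2.5% × R$83,000.00 = R$20,750.00
Interest: R$83,000.00 × ((1 + 0.0145)^12 − 1) = R$83,000.00 × 0.1885696… = R$15,651.2764…
Total = R$83,000.00 + R$21,580.0000 + R$15,651.2764… = R$120,231.28

R$120,231.28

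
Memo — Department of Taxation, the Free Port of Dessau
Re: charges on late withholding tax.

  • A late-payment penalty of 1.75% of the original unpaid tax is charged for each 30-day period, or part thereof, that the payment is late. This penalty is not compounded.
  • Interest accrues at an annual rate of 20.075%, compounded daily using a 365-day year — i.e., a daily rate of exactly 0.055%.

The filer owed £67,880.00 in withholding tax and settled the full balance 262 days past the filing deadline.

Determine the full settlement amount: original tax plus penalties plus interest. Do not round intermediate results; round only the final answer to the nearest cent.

Penalty periods: ⌈262/30⌉ = 9; penalty = 9 × 1.75% × £67,880.00 = £10,691.10
Interest: £67,880.00 × ((1 + 0.00055)^262 − 1) = £67,880.00 × 0.15495385… = £10,518.2674…
Total = £67,880.00 + £10,691.1000 + £10,518.2674… = £89,089.37

£89,089.37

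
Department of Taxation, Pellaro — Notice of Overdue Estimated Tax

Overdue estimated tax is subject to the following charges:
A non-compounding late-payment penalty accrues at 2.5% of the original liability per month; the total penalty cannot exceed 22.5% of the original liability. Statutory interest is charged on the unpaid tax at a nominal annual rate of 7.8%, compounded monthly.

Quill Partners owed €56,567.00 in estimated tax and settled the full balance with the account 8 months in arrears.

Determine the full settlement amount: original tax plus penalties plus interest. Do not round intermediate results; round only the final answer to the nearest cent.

Penalty: 8 × 2.5% × €56,567.00 = €11,313.40 (below the 22.5% cap of €12,727.58…)
Interest (7.8%/yr ÷ 12 = 0.65%/month): €56,567.00 × ((1 + 0.0065)^8 − 1) = €3,009.2798…
Total = €56,567.00 + €11,313.4000 + €3,009.2798… = €70,889.68

€70,889.68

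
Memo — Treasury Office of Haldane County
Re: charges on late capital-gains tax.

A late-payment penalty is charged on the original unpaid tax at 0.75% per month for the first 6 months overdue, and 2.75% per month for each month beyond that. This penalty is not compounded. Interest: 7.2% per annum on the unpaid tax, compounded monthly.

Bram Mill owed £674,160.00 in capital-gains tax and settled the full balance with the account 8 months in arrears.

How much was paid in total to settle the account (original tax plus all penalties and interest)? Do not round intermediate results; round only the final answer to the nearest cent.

Penalty, months 1–6: 6 × 0.75% × £674,160.00 = £30,337.20
Penalty, months 7–8: 2 × 2.75% × £674,160.00 = £37,078.80
Interest (7.2%/yr ÷ 12 = 0.6%/month): £674,160.00 × ((1 + 0.006)^8 − 1) = £33,047.4494…
Total = £674,160.00 + £67,416.0000 + £33,047.4494… = £774,623.45

£774,623.45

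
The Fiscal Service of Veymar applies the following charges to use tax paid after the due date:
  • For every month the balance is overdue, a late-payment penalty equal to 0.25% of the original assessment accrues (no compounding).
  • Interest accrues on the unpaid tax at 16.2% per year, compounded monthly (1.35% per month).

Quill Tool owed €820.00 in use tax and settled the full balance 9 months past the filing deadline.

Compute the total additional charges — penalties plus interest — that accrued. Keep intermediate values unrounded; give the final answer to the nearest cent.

€123.63

Late-payment penalty: 9 × 0.25% × €820.00 = €18.45
Interest: €820.00 × ((1 + 0.0135)^9 − 1) = €820.00 × 0.1282719… = €105.1830…
Penalties + interest = €18.4500 + €105.1830… = €123.63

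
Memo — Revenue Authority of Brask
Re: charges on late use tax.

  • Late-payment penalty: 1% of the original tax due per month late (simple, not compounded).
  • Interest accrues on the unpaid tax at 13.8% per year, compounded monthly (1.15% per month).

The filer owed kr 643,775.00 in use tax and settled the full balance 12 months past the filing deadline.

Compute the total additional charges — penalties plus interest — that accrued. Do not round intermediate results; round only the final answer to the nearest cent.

Late-payment penalty = 1% × kr 643,775.00 × 12 mo = kr 77,253.00
Interest: kr 643,775.00 × ((1 + 0.0115)^12 − 1) = kr 643,775.00 × 0.1470719… = kr 94,681.2199…
Penalties + interest = kr 77,253.0000 + kr 94,681.2199… = kr 171,934.22

kr 171,934.22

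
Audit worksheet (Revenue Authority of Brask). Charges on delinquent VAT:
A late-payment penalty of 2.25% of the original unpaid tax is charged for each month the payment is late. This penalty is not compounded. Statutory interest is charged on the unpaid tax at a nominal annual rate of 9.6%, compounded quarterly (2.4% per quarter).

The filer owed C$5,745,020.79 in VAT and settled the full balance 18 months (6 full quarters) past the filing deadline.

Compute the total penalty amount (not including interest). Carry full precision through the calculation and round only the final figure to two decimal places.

Late-payment penalty: 18 × 2.25% × C$5,745,020.79 = C$2,326,733.42…

C$2,326,733.42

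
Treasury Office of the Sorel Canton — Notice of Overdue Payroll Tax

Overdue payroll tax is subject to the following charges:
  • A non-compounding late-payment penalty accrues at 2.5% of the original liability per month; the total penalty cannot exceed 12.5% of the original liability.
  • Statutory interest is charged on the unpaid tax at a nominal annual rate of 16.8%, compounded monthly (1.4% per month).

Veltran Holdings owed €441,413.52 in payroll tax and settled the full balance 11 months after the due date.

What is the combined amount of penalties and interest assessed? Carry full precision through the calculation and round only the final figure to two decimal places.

€128,118.37

Penalty (uncapped): 11 × 2.5% × €441,413.52 = €121,388.72…; cap = 12.5% × €441,413.52 = €55,176.69 → penalty = €55,176.69
Interest: €441,413.52 × ((1 + 0.014)^11 − 1) = €441,413.52 × 0.1652457… = €72,941.6814…
Penalties + interest = €55,176.6900 + €72,941.6814… = €128,118.37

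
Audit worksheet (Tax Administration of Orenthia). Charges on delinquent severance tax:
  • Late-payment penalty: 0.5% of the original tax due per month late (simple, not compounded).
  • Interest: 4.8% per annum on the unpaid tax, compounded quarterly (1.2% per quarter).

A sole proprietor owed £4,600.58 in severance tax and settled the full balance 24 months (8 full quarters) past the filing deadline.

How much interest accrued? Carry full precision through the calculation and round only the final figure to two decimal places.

£460.66

Interest: £4,600.58 × ((1 + 0.012)^8 − 1) = £4,600.58 × 0.1001302… = £460.6571…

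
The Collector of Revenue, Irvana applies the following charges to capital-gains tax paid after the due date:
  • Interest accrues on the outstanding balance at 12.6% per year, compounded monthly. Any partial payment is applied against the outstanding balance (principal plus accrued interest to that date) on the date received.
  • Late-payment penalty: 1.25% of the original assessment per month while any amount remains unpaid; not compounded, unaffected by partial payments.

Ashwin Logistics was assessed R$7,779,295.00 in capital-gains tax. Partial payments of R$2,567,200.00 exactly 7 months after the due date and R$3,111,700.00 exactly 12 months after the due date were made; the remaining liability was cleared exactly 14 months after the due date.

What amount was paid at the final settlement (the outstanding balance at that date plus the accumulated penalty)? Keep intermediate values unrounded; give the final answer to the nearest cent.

Monthly rate = 12.6% ÷ 12 = 1.05%
Balance at month 7: R$7,779,295.0000 × (1 + 0.0105)^7 = R$8,369,402.7184…
After R$2,567,200.00 payment: R$8,369,402.7184… − R$2,567,200.00 = R$5,802,202.7184…
Balance at month 12: R$5,802,202.7184… × (1 + 0.0105)^5 = R$6,113,282.8108…
After R$3,111,700.00 payment: R$6,113,282.8108… − R$3,111,700.00 = R$3,001,582.8108…
Balance at month 14: R$3,001,582.8108… × (1 + 0.0105)^2 = R$3,064,946.9743…
Penalty: 14 × 1.25% × R$7,779,295.00 = R$1,361,376.63…
Final settlement = outstanding balance + penalty = R$3,064,946.9743… + R$1,361,376.63… = R$4,426,323.60

R$4,426,323.60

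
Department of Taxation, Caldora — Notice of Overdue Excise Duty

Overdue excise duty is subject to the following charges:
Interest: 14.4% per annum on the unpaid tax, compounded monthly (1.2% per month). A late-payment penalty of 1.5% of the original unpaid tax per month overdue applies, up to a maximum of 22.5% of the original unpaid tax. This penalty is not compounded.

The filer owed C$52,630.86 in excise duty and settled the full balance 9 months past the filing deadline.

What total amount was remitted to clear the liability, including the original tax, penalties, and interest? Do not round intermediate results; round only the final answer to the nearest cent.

Penalty: 9 × 1.5% × C$52,630.86 = C$7,105.17… (below the 22.5% cap of C$11,841.94…)
Interest: C$52,630.86 × ((1 + 0.012)^9 − 1) = C$52,630.86 × 0.1133318… = C$5,964.7499…
Total = C$52,630.86 + C$7,105.1661 + C$5,964.7499… = C$65,700.78

C$65,700.78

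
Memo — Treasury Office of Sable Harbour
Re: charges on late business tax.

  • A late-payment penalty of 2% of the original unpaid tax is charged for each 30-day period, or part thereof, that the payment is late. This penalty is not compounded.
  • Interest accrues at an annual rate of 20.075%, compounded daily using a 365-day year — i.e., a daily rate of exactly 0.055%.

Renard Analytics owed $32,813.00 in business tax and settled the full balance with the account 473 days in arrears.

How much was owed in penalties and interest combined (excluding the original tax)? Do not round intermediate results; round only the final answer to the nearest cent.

$20,246.67

Penalty periods: ⌈473/30⌉ = 16; penalty = 16 × 2% × $32,813.00 = $10,500.16
Interest: $32,813.00 × ((1 + 0.00055)^473 − 1) = $32,813.00 × 0.29703188… = $9,746.5071…
Penalties + interest = $10,500.1600 + $9,746.5071… = $20,246.67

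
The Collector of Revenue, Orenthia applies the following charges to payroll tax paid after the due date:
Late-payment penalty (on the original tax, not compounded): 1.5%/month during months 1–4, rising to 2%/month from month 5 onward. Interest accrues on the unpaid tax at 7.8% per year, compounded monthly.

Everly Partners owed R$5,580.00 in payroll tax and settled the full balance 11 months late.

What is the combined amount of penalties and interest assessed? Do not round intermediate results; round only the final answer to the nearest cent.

Penalty, months 1–4: 4 × 1.5% × R$5,580.00 = R$334.80
Penalty, months 5–11: 7 × 2% × R$5,580.00 = R$781.20
Interest (7.8%/yr ÷ 12 = 0.65%/month): R$5,580.00 × ((1 + 0.0065)^11 − 1) = R$412.1927…
Penalties + interest = R$1,116.0000 + R$412.1927… = R$1,528.19

R$1,528.19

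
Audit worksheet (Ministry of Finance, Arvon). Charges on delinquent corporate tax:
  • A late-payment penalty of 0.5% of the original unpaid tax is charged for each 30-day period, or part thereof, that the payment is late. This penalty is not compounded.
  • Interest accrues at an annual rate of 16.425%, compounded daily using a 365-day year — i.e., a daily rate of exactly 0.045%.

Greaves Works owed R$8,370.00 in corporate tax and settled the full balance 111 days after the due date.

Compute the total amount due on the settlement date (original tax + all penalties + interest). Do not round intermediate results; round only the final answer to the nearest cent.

Penalty periods: ⌈111/30⌉ = 4; penalty = 4 × 0.5% × R$8,370.00 = R$167.40
Interest: R$8,370.00 × ((1 + 0.00045)^111 − 1) = R$8,370.00 × 0.05120672… = R$428.6003…
Total = R$8,370.00 + R$167.4000 + R$428.6003… = R$8,966.00

R$8,966.00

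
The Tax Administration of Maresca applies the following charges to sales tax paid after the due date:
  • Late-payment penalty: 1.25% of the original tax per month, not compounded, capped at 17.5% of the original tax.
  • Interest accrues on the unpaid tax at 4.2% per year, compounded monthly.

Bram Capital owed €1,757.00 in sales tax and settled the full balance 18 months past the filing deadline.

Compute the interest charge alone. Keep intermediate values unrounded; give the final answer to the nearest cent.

Interest (4.2%/yr ÷ 12 = 0.35%/month): €1,757.00 × ((1 + 0.0035)^18 − 1) = €114.0463…

€114.05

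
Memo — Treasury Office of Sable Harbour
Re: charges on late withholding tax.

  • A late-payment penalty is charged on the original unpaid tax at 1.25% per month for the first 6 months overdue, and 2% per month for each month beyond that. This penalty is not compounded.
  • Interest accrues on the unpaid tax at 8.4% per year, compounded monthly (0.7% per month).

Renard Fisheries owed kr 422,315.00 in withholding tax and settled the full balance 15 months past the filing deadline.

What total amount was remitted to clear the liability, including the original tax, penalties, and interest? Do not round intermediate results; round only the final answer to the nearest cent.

Penalty, months 1–6: 6 × 1.25% × kr 422,315.00 = kr 31,673.63…
Penalty, months 7–15: 9 × 2% × kr 422,315.00 = kr 76,016.70
Interest: kr 422,315.00 × ((1 + 0.007)^15 − 1) = kr 422,315.00 × 0.1103044… = kr 46,583.1999…
Total = kr 422,315.00 + kr 107,690.3250 + kr 46,583.1999… = kr 576,588.52

kr 576,588.52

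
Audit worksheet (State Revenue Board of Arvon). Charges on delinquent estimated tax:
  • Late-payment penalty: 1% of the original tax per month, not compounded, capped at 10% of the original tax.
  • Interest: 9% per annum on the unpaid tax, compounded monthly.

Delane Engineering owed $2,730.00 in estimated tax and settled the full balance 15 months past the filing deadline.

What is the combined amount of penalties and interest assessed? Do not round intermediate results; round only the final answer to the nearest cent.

$596.79

Penalty (uncapped): 15 × 1% × $2,730.00 = $409.50; cap = 10% × $2,730.00 = $273.00 → penalty = $273.00
Interest (9%/yr ÷ 12 = 0.75%/month): $2,730.00 × ((1 + 0.0075)^15 − 1) = $323.7851…
Penalties + interest = $273.0000 + $323.7851… = $596.79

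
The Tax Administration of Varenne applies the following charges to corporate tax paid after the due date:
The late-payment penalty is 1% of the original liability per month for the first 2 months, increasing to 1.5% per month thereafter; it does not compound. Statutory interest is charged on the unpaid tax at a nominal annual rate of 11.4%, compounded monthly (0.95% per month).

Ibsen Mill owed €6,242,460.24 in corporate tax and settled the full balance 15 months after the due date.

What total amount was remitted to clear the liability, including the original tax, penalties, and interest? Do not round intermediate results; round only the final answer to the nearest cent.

Penalty, months 1–2: 2 × 1% × €6,242,460.24 = €124,849.20…
Penalty, months 3–15: 13 × 1.5% × €6,242,460.24 = €1,217,279.75…
Interest: €6,242,460.24 × ((1 + 0.0095)^15 − 1) = €6,242,460.24 × 0.1523777… = €951,211.7944…
Total = €6,242,460.24 + €1,342,128.9516 + €951,211.7944… = €8,535,800.99

€8,535,800.99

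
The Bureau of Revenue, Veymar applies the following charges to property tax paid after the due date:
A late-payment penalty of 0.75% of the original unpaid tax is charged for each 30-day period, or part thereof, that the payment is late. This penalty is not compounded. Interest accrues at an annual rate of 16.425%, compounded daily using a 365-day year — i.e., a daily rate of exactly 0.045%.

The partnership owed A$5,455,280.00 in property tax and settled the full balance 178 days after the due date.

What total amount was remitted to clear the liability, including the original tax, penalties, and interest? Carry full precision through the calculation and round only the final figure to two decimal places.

A$6,155,606.38

Penalty periods: ⌈178/30⌉ = 6; penalty = 6 × 0.75% × A$5,455,280.00 = A$245,487.60
Interest: A$5,455,280.00 × ((1 + 0.00045)^178 − 1) = A$5,455,280.00 × 0.08337588… = A$454,838.7834…
Total = A$5,455,280.00 + A$245,487.6000 + A$454,838.7834… = A$6,155,606.38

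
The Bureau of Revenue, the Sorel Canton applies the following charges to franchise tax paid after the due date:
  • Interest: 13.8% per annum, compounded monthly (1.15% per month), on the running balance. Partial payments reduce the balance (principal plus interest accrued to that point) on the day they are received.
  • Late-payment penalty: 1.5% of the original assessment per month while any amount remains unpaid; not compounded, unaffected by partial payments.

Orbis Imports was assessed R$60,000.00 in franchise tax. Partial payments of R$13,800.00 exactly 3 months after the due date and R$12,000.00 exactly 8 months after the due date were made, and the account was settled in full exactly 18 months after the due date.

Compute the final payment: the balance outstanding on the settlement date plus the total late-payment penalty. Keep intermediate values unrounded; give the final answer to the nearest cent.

Balance at month 3: R$60,000.0000 × (1 + 0.0115)^3 = R$62,093.8963…
After R$13,800.00 payment: R$62,093.8963… − R$13,800.00 = R$48,293.8963…
Balance at month 8: R$48,293.8963… × (1 + 0.0115)^5 = R$51,135.4027…
After R$12,000.00 payment: R$51,135.4027… − R$12,000.00 = R$39,135.4027…
Balance at month 18: R$39,135.4027… × (1 + 0.0115)^10 = R$43,876.1667…
Penalty: 18 × 1.5% × R$60,000.00 = R$16,200.00
Final settlement = outstanding balance + penalty = R$43,876.1667… + R$16,200.00 = R$60,076.17

R$60,076.17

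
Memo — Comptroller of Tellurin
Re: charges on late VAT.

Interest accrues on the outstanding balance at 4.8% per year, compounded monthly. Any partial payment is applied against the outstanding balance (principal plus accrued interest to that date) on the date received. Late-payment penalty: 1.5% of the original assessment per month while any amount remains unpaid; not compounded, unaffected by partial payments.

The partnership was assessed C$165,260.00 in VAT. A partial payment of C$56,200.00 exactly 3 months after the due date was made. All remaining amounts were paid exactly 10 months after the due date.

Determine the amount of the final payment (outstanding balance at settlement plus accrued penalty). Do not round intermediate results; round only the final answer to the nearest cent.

Monthly rate = 4.8% ÷ 12 = 0.4%
Balance at month 3: C$165,260.0000 × (1 + 0.004)^3 = C$167,251.0631…
After C$56,200.00 payment: C$167,251.0631… − C$56,200.00 = C$111,051.0631…
Balance at month 10: C$111,051.0631… × (1 + 0.004)^7 = C$114,198.0557…
Penalty: 10 × 1.5% × C$165,260.00 = C$24,789.00
Final settlement = outstanding balance + penalty = C$114,198.0557… + C$24,789.00 = C$138,987.06

C$138,987.06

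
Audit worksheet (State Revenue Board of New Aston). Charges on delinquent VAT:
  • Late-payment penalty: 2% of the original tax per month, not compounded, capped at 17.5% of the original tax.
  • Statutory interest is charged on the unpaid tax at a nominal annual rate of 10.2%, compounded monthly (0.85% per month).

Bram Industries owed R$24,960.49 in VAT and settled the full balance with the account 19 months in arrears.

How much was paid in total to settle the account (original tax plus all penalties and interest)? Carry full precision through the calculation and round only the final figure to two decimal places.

R$33,683.45

Penalty (uncapped): 19 × 2% × R$24,960.49 = R$9,484.99…; cap = 17.5% × R$24,960.49 = R$4,368.09… → penalty = R$4,368.09…
Interest: R$24,960.49 × ((1 + 0.0085)^19 − 1) = R$24,960.49 × 0.1744706… = R$4,354.8716…
Total = R$24,960.49 + R$4,368.0858… + R$4,354.8716… = R$33,683.45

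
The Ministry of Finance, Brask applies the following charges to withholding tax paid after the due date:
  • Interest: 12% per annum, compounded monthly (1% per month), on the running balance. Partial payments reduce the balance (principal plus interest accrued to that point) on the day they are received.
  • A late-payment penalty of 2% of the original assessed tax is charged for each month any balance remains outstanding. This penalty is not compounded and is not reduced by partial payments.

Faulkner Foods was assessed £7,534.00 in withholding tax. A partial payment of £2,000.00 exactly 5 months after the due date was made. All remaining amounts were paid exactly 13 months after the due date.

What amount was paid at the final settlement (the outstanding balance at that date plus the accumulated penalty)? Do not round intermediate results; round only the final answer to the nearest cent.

£8,367.52

Balance at month 5: £7,534.0000 × (1 + 0.01)^5 = £7,918.3097…
After £2,000.00 payment: £7,918.3097… − £2,000.00 = £5,918.3097…
Balance at month 13: £5,918.3097… × (1 + 0.01)^8 = £6,408.6814…
Penalty: 13 × 2% × £7,534.00 = £1,958.84
Final settlement = outstanding balance + penalty = £6,408.6814… + £1,958.84 = £8,367.52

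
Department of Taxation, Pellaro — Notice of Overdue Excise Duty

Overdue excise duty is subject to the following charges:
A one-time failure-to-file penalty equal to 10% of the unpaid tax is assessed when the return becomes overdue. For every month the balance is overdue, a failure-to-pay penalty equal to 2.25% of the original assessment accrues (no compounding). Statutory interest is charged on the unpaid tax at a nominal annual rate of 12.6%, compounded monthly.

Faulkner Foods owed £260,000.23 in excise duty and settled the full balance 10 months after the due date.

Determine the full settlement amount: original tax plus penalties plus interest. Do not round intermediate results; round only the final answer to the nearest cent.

£373,127.05

Failure-to-file penalty: 10% × £260,000.23 = £26,000.02…
Failure-to-pay penalty = 2.25% × £260,000.23 × 10 mo = £58,500.05…
Interest (12.6%/yr ÷ 12 = 1.05%/month): £260,000.23 × ((1 + 0.0105)^10 − 1) = £28,626.7403…
Total = £260,000.23 + £84,500.0748… + £28,626.7403… = £373,127.05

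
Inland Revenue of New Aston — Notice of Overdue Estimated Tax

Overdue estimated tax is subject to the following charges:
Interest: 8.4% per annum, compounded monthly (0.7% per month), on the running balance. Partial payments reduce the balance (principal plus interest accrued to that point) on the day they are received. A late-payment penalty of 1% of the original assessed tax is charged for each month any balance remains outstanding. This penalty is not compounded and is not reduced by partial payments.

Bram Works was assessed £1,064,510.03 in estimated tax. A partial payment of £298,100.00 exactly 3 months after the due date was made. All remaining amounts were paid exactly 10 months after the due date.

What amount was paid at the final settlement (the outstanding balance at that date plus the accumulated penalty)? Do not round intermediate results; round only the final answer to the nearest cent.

Balance at month 3: £1,064,510.0300 × (1 + 0.007)^3 = £1,087,021.5887…
After £298,100.00 payment: £1,087,021.5887… − £298,100.00 = £788,921.5887…
Balance at month 10: £788,921.5887… × (1 + 0.007)^7 = £828,400.0845…
Penalty: 10 × 1% × £1,064,510.03 = £106,451.00…
Final settlement = outstanding balance + penalty = £828,400.0845… + £106,451.00… = £934,851.09

£934,851.09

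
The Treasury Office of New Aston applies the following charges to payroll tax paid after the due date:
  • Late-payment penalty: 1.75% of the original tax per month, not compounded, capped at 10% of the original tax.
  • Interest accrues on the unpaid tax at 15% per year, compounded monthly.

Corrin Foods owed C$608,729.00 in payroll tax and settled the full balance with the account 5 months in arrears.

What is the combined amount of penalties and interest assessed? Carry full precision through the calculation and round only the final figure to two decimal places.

C$92,272.45

Penalty: 5 × 1.75% × C$608,729.00 = C$53,263.79… (below the 10% cap of C$60,872.90)
Interest (15%/yr ÷ 12 = 1.25%/month): C$608,729.00 × ((1 + 0.0125)^5 − 1) = C$39,008.6653…
Penalties + interest = C$53,263.7875 + C$39,008.6653… = C$92,272.45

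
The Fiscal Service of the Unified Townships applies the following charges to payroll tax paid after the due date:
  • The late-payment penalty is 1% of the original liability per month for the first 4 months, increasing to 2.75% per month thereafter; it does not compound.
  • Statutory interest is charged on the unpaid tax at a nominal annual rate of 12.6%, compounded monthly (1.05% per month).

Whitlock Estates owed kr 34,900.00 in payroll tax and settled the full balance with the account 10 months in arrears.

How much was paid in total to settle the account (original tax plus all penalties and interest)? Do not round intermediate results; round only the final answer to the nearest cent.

Penalty, months 1–4: 4 × 1% × kr 34,900.00 = kr 1,396.00
Penalty, months 5–10: 6 × 2.75% × kr 34,900.00 = kr 5,758.50
Interest: kr 34,900.00 × ((1 + 0.0105)^10 − 1) = kr 34,900.00 × 0.1101028… = kr 3,842.5860…
Total = kr 34,900.00 + kr 7,154.5000 + kr 3,842.5860… = kr 45,897.09

kr 45,897.09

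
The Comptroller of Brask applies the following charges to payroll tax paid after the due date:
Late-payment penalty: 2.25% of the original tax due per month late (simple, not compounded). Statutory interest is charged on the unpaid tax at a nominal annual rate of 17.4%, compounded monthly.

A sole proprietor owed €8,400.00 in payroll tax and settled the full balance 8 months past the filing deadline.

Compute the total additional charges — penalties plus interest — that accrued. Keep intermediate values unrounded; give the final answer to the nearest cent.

€2,537.31

Late-payment penalty = 2.25% × €8,400.00 × 8 mo = €1,512.00
Interest (17.4%/yr ÷ 12 = 1.45%/month): €8,400.00 × ((1 + 0.0145)^8 − 1) = €1,025.3112…
Penalties + interest = €1,512.0000 + €1,025.3112… = €2,537.31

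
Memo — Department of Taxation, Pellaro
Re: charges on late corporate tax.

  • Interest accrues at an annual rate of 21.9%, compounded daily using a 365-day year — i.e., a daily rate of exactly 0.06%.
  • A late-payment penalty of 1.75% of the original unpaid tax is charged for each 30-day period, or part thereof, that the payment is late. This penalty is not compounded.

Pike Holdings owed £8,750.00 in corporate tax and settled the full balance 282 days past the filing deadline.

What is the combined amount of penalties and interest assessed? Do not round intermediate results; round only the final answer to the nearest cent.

£3,143.85

Penalty periods: ⌈282/30⌉ = 10; penalty = 10 × 1.75% × £8,750.00 = £1,531.25
Interest: £8,750.00 × ((1 + 0.0006)^282 − 1) = £8,750.00 × 0.18429689… = £1,612.5978…
Penalties + interest = £1,531.2500 + £1,612.5978… = £3,143.85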